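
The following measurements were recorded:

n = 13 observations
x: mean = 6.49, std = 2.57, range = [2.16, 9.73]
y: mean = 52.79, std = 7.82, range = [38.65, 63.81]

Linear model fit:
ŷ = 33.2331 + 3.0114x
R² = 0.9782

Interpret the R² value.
The model explains 97.82% of the variance in y (R² = 0.9782), leaving 2.18% unexplained; the fit is strong.

R² = 1 − SS_res/SS_tot compares the residual scatter to the total scatter of y about its mean.

Here R² = 0.9782:
- Explained: 97.82% of the variation in y
- Unexplained (residual): 100% − 97.82% = 2.18%
- Rule of thumb (below 0.3 weak; 0.3 to below 0.7 moderate; 0.7 and above strong) → strong

Calculation: R² = 1 − (SS_res / SS_tot), where SS_res is the sum of squared residuals and SS_tot the total sum of squares.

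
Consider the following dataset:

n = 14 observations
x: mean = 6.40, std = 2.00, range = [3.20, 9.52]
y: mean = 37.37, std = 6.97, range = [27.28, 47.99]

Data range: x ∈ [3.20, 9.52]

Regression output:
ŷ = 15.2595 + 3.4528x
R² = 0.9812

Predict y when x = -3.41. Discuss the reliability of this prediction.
ŷ = 3.4855, but this is extrapolation (below the data range [3.20, 9.52]) and may be unreliable.

Prediction calculation:
ŷ = 15.2595 + 3.4528 × (-3.41)
ŷ = 3.4855

Reliability:
- Data range: x ∈ [3.20, 9.52]
- Prediction point: x = -3.41 is 6.61 units below the observed range → this is EXTRAPOLATION, not interpolation

Why that matters here:
- Real relationships often flatten, saturate, or turn nonlinear at extremes
- The linear relationship may not hold outside the observed range

Report the number if required, but flag clearly that it is an extrapolation.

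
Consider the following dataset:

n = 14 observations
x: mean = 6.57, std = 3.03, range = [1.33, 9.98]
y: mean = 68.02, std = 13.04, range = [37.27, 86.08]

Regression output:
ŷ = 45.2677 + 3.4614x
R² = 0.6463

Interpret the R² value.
About 64.63% of the variability in y is accounted for by the regression on x (R² = 0.6463) — a moderate linear fit.

R² (coefficient of determination) measures the proportion of variance in y explained by the regression model.

Here R² = 0.6463:
- Explained: 64.63% of the variation in y
- Unexplained (residual): 100% − 64.63% = 35.37%
- Rule of thumb (below 0.3 weak; 0.3 to below 0.7 moderate; 0.7 and above strong) → moderate

Note: R² never decreases when predictors are added, so it should not be used alone to compare models of different size.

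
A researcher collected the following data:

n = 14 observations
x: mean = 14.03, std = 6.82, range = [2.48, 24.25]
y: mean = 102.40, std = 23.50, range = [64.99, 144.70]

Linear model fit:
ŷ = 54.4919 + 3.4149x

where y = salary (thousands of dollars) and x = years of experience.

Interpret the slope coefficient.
For each additional year of experience, predicted salary increases by approximately 3.4149 thousand dollars.

β₁ = 3.4149 is the change in predicted salary (thousand dollars) per additional year of experience.

Interpretation:
- Experience up by 1 year → predicted salary increases by 3.4149 thousand dollars
- This is a linear approximation: the same per-unit change is assumed across the whole observed x range

(β₀ = 54.4919 is the fitted value at x = 0 and is not part of the slope interpretation.)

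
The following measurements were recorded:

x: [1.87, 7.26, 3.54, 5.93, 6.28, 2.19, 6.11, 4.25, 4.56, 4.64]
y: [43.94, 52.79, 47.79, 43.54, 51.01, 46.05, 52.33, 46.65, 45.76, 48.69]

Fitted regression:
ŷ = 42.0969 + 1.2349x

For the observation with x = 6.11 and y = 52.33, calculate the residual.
Residual = 2.6879

The residual is the difference between the actual value and the predicted value:

Residual = y - ŷ

Step 1: Calculate predicted value
ŷ = 42.0969 + 1.2349 × 6.11
ŷ = 49.6421

Step 2: Calculate residual
Residual = 52.33 - 49.6421
Residual = 2.6879

Sign check: y > ŷ, so the point is above the line and the fit underestimates here.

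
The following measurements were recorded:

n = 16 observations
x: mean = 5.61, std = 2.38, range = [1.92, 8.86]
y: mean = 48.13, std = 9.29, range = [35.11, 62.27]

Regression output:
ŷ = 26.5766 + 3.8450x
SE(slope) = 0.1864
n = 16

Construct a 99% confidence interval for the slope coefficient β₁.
The 99% CI for β₁ is (3.2901, 4.3999)

Confidence interval for the slope:

The 99% CI for β₁ is: β̂₁ ± t*(α/2, n-2) × SE(β̂₁)

Step 1: Find critical t-value
- Confidence level = 0.99
- Degrees of freedom = n - 2 = 16 - 2 = 14
- t*(α/2, 14) = 2.9768

Step 2: Calculate margin of error
Margin = 2.9768 × 0.1864 = 0.5549

Step 3: Construct interval
CI = 3.8450 ± 0.5549
CI = (3.2901, 4.3999)

Interpretation: We are 99% confident that the true slope β₁ lies between 3.2901 and 4.3999.
Both endpoints are positive, so the data support a genuinely positive slope at this confidence level.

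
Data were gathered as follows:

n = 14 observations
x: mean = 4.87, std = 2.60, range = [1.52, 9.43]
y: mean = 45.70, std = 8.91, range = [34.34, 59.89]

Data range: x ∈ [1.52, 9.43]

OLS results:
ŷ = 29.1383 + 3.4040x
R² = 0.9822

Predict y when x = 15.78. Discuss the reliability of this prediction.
ŷ = 82.8534 (extrapolation — x = 15.78 lies outside [1.52, 9.43], so reliability is low).

Prediction calculation:
ŷ = 29.1383 + 3.4040 × 15.78
ŷ = 82.8534

Reliability:
- Data range: x ∈ [1.52, 9.43]
- Prediction point: x = 15.78 is 6.35 units above the observed range → this is EXTRAPOLATION, not interpolation

Why that matters here:
- There are no observations near this x to validate the fitted line there
- The standard error of prediction grows with (x − x̄)², and x = 15.78 is far from x̄ = 4.87
- The linear relationship may not hold outside the observed range

The R² = 0.9822 only validates the fit within [1.52, 9.43]; treat ŷ = 82.8534 with caution.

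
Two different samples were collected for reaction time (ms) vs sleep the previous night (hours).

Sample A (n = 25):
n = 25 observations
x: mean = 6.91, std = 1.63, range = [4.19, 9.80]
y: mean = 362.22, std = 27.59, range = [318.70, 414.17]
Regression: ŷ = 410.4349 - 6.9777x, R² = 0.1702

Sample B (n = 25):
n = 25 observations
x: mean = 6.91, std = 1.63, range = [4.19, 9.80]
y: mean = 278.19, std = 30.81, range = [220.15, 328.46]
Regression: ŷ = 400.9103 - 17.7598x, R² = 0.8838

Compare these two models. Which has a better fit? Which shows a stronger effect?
Model B has the better fit (R² = 0.8838 vs 0.1702). Model B shows the stronger effect (|β₁| = 17.7598 vs 6.9777).

Model Comparison:

Fit — compare R²:
- Model A: R² = 0.1702 → 17.02% of variance in reaction time explained
- Model B: R² = 0.8838 → 88.38% of variance in reaction time explained
- 0.8838 > 0.1702 → Model B has the better fit

Effect size (slope magnitude):
- Model A: β₁ = -6.9777 → predicted reaction time falls 6.9777 ms per additional hour of sleep
- Model B: β₁ = -17.7598 → predicted reaction time falls 17.7598 ms per additional hour of sleep
- |-6.9777| < |-17.7598| → Model B shows the stronger marginal effect

Notes:
- R² measures how tightly points cluster around the line; β₁ measures how steep the line is — they answer different questions.
- The two samples could reflect different populations, time periods, or measurement quality.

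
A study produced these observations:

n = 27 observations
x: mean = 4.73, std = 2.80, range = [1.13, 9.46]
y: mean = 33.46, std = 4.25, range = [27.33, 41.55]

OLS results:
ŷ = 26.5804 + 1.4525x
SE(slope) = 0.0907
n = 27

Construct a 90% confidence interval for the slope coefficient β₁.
The 90% CI for β₁ is (1.2976, 1.6074)

Confidence interval for the slope:

The 90% CI for β₁ is: β̂₁ ± t*(α/2, n-2) × SE(β̂₁)

Step 1: Find critical t-value
- Confidence level = 0.9
- Degrees of freedom = n - 2 = 27 - 2 = 25
- t*(α/2, 25) = 1.7081

Step 2: Calculate margin of error
Margin = 1.7081 × 0.0907 = 0.1549

Step 3: Construct interval
CI = 1.4525 ± 0.1549
CI = (1.2976, 1.6074)

Interpretation: We are 90% confident that the true slope β₁ lies between 1.2976 and 1.6074.
The interval does not include 0, suggesting a significant linear relationship.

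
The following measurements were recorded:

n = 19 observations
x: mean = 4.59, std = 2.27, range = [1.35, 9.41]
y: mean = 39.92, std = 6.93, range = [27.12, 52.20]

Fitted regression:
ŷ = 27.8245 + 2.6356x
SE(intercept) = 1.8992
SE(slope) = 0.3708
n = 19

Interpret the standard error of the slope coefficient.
SE(β̂₁) = 0.3708 is the estimated standard deviation of the slope estimate across repeated samples; relative to β̂₁ = 2.6356 that is 14.1%, a precise estimate.

SE(β̂₁) = s / √Sxx, where s is the residual standard deviation and Sxx = Σ(x − x̄)². It is the yardstick for how far β̂₁ = 2.6356 could plausibly be from the true slope.

Relative precision:
- SE / |β̂₁| = 0.3708 / 2.6356 = 14.1%
- Rule of thumb (under 20%: precise; 20% to under 50%: moderately precise; 50% or more: imprecise) → precise

Link to the t-test: t = β̂₁ / SE(β̂₁) = 2.6356 / 0.3708 = 7.1079, the statistic for H₀: β₁ = 0.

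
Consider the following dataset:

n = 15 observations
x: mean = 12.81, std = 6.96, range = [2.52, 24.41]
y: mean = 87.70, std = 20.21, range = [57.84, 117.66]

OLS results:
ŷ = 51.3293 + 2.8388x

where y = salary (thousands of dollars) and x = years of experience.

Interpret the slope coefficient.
On average, salary is about 2.8388 thousand dollars higher for every extra year of experience.

The slope coefficient β₁ = 2.8388 represents the marginal effect of experience on salary.

Interpretation:
- Experience up by 1 year → predicted salary increases by 2.8388 thousand dollars
- This is a linear approximation: the same per-unit change is assumed across the whole observed x range
- The sign (+) gives the direction; the magnitude 2.8388 gives the size of the effect per year

(β₀ = 51.3293 is the fitted value at x = 0 and is not part of the slope interpretation.)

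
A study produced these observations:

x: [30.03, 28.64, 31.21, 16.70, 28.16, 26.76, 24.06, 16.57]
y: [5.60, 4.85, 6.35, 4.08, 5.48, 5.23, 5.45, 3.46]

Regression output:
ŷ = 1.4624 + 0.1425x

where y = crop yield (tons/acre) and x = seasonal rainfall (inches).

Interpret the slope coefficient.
An increase of one inch in rainfall is associated with a 0.1425 tons/acre increase in predicted crop yield.

The slope β₁ = 0.1425 gives the rate at which the fitted crop yield changes with rainfall.

Interpretation:
- Rainfall up by 1 inch → predicted crop yield increases by 0.1425 tons/acre
- The effect is assumed constant over the observed range of x (linearity)

The intercept β₀ = 1.4624 is the predicted crop yield when rainfall = 0; since the smallest observed x is 16.57, this is an extrapolation and mainly anchors the line.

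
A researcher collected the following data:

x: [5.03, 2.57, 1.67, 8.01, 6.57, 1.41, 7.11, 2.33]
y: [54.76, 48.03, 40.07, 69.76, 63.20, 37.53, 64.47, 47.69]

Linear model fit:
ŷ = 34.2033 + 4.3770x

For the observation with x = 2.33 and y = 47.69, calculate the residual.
Residual = 3.2883

The residual is the difference between the actual value and the predicted value:

Residual = y - ŷ

Step 1: Calculate predicted value
ŷ = 34.2033 + 4.3770 × 2.33
ŷ = 44.4017

Step 2: Calculate residual
Residual = 47.69 - 44.4017
Residual = 3.2883

Sign check: y > ŷ, so the point is above the line and the fit underestimates here.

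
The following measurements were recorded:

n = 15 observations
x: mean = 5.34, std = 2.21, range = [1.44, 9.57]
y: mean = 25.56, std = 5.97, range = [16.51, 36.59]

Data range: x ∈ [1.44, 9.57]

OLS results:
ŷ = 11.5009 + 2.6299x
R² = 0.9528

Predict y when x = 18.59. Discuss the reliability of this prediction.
ŷ = 60.3907, but this is extrapolation (above the data range [1.44, 9.57]) and may be unreliable.

Prediction calculation:
ŷ = 11.5009 + 2.6299 × 18.59
ŷ = 60.3907

Reliability:
- Data range: x ∈ [1.44, 9.57]
- Prediction point: x = 18.59 is 9.02 units above the observed range → this is EXTRAPOLATION, not interpolation

Why that matters here:
- The linear relationship may not hold outside the observed range
- There are no observations near this x to validate the fitted line there

A defensible statement: 'if the linear trend continued to x = 18.59, y would be about 60.3907' — the premise is untested.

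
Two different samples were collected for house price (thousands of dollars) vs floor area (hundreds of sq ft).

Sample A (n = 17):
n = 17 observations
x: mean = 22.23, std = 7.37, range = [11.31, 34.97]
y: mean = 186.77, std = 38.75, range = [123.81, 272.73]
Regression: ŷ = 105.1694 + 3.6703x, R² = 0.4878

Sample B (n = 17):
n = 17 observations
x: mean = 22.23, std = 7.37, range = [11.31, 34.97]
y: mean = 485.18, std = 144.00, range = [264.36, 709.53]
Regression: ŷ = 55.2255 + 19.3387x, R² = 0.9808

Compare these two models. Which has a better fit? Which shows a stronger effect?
Model B has the better fit (R² = 0.9808 vs 0.4878). Model B shows the stronger effect (|β₁| = 19.3387 vs 3.6703).

Model Comparison:

Fit — compare R²:
- Model A: R² = 0.4878 → 48.78% of variance in house price explained
- Model B: R² = 0.9808 → 98.08% of variance in house price explained
- 0.9808 > 0.4878 → Model B has the better fit

Which has the larger per-hundred sq ft effect? (|β₁|)
- Model A: β₁ = 3.6703 → predicted house price rises 3.6703 thousand dollars per additional hundred sq ft of floor area
- Model B: β₁ = 19.3387 → predicted house price rises 19.3387 thousand dollars per additional hundred sq ft of floor area
- |3.6703| < |19.3387| → Model B shows the stronger marginal effect

Notes:
- A better fit (higher R²) doesn't necessarily mean a more important relationship.
- The two samples could reflect different populations, time periods, or measurement quality.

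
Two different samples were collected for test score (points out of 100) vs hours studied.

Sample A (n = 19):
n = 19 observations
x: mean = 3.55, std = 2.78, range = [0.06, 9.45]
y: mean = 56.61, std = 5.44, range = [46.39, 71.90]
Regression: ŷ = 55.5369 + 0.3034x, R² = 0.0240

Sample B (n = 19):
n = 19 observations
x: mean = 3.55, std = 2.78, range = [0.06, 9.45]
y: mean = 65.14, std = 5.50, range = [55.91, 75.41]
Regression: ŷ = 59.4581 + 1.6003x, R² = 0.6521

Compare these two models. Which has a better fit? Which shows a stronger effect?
Model B has the better fit (R² = 0.6521 vs 0.0240). Model B shows the stronger effect (|β₁| = 1.6003 vs 0.3034).

Model Comparison:

Fit — compare R²:
- Model A: R² = 0.0240 → 2.40% of variance in test score explained
- Model B: R² = 0.6521 → 65.21% of variance in test score explained
- 0.6521 > 0.0240 → Model B has the better fit

Strength of effect — compare |β₁|:
- Model A: β₁ = 0.3034 → predicted test score rises 0.3034 points per additional hour of study time
- Model B: β₁ = 1.6003 → predicted test score rises 1.6003 points per additional hour of study time
- |0.3034| < |1.6003| → Model B shows the stronger marginal effect

Notes:
- R² measures how tightly points cluster around the line; β₁ measures how steep the line is — they answer different questions.
- The two samples could reflect different populations, time periods, or measurement quality.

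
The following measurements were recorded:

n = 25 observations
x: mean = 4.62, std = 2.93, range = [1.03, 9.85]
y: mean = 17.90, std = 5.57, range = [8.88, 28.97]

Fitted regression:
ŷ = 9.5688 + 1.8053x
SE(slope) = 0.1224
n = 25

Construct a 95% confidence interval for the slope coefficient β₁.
The 95% CI for β₁ is (1.5521, 2.0585)

Confidence interval for the slope:

The 95% CI for β₁ is: β̂₁ ± t*(α/2, n-2) × SE(β̂₁)

Step 1: Find critical t-value
- Confidence level = 0.95
- Degrees of freedom = n - 2 = 25 - 2 = 23
- t*(α/2, 23) = 2.0687

Step 2: Calculate margin of error
Margin = 2.0687 × 0.1224 = 0.2532

Step 3: Construct interval
CI = 1.8053 ± 0.2532
CI = (1.5521, 2.0585)

Interpretation: We are 95% confident that the true slope β₁ lies between 1.5521 and 2.0585.
Since 0 is outside the interval, a two-sided test at α = 0.05 would reject H₀: β₁ = 0.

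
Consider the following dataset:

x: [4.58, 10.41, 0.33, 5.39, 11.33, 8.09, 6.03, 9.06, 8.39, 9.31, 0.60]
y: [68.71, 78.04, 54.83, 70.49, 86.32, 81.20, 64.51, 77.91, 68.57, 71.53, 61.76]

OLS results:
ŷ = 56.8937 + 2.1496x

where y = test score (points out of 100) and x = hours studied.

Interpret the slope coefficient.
On average, test score is about 2.1496 points higher for every extra hour of study time.

The slope coefficient β₁ = 2.1496 represents the marginal effect of study time on test score.

Interpretation:
- Study time up by 1 hour → predicted test score increases by 2.1496 points
- This is a linear approximation: the same per-unit change is assumed across the whole observed x range
- The sign (+) gives the direction; the magnitude 2.1496 gives the size of the effect per hour

The intercept β₀ = 56.8937 is the predicted test score when study time = 0.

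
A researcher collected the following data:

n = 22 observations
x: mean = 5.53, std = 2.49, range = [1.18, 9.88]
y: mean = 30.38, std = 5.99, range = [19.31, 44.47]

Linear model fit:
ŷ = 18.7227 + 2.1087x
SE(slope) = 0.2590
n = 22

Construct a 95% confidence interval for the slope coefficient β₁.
The 95% CI for β₁ is (1.5684, 2.6490)

Confidence interval for the slope:

The 95% CI for β₁ is: β̂₁ ± t*(α/2, n-2) × SE(β̂₁)

Step 1: Find critical t-value
- Confidence level = 0.95
- Degrees of freedom = n - 2 = 22 - 2 = 20
- t*(α/2, 20) = 2.0860

Step 2: Calculate margin of error
Margin = 2.0860 × 0.2590 = 0.5403

Step 3: Construct interval
CI = 2.1087 ± 0.5403
CI = (1.5684, 2.6490)

Interpretation: We are 95% confident that the true slope β₁ lies between 1.5684 and 2.6490.
The interval does not include 0, suggesting a significant linear relationship.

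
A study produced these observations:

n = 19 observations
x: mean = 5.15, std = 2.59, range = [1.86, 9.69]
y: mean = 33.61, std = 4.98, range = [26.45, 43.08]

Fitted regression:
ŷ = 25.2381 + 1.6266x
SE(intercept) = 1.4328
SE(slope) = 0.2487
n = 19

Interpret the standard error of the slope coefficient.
SE(slope) = 0.2487 measures the uncertainty in the estimated slope. The coefficient is estimated precisely (SE/|β̂₁| = 15.3%).

What SE measures:
- The standard error quantifies the sampling variability of the coefficient estimate
- It is the estimated standard deviation of β̂₁ across hypothetical repeated samples of the same size
- Smaller SE → more precise estimate

Relative precision:
- SE / |β̂₁| = 0.2487 / 1.6266 = 15.3%
- Rule of thumb (under 20%: precise; 20% to under 50%: moderately precise; 50% or more: imprecise) → precise

Rough 95% range (±2 SE): 1.6266 ± 0.4974 → (1.1292, 2.1240).

What drives SE(β̂₁): larger n (here n = 19) → smaller SE.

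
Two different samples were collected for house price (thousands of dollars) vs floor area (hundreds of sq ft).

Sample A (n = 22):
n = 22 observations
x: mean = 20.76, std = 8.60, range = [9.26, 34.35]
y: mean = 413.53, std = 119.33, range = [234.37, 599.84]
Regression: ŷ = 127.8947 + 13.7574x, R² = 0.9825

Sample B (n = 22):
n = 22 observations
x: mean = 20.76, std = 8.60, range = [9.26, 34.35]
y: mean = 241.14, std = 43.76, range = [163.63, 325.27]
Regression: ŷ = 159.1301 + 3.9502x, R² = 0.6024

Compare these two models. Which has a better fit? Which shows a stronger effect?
Model A has the better fit (R² = 0.9825 vs 0.6024). Model A shows the stronger effect (|β₁| = 13.7574 vs 3.9502).

Model Comparison:

Fit — compare R²:
- Model A: R² = 0.9825 → 98.25% of variance in house price explained
- Model B: R² = 0.6024 → 60.24% of variance in house price explained
- 0.9825 > 0.6024 → Model A has the better fit

Effect size (slope magnitude):
- Model A: β₁ = 13.7574 → predicted house price rises 13.7574 thousand dollars per additional hundred sq ft of floor area
- Model B: β₁ = 3.9502 → predicted house price rises 3.9502 thousand dollars per additional hundred sq ft of floor area
- |13.7574| > |3.9502| → Model A shows the stronger marginal effect

Notes:
- A steeper slope doesn't make a better model if the scatter around the line is large.
- R² measures how tightly points cluster around the line; β₁ measures how steep the line is — they answer different questions.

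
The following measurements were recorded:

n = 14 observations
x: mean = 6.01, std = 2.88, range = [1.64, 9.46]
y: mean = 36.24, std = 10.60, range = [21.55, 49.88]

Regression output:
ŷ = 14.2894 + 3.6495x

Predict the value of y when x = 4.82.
ŷ = 31.8800

x = 4.82 lies inside the observed range [1.64, 9.46], so the fitted equation applies directly:

ŷ = 14.2894 + 3.6495 × 4.82
ŷ = 14.2894 + 17.5906
ŷ = 31.8800

This is a point prediction; actual observations scatter around it by roughly the residual standard deviation.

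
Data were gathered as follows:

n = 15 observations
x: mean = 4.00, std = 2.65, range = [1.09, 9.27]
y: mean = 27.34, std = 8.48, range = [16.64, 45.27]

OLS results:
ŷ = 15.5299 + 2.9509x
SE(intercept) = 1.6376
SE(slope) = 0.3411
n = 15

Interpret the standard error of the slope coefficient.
SE(slope) = 0.3411 measures the uncertainty in the estimated slope. The coefficient is estimated precisely (SE/|β̂₁| = 11.6%).

SE(β̂₁) = s / √Sxx, where s is the residual standard deviation and Sxx = Σ(x − x̄)². It is the yardstick for how far β̂₁ = 2.9509 could plausibly be from the true slope.

Relative precision:
- SE / |β̂₁| = 0.3411 / 2.9509 = 11.6%
- Rule of thumb (under 20%: precise; 20% to under 50%: moderately precise; 50% or more: imprecise) → precise

Link to interval estimation: a confidence interval for β₁ is β̂₁ ± t* × 0.3411, so SE sets the half-width per unit of t*.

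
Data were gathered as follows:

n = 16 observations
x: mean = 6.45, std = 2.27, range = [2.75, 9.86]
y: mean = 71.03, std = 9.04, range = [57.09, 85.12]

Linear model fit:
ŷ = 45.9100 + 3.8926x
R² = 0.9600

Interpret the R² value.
About 96.00% of the variability in y is accounted for by the regression on x (R² = 0.9600) — a strong linear fit.

R² (coefficient of determination) measures the proportion of variance in y explained by the regression model.

Here R² = 0.9600:
- Explained: 96.00% of the variation in y
- Unexplained (residual): 100% − 96.00% = 4.00%
- Rule of thumb (below 0.3 weak; 0.3 to below 0.7 moderate; 0.7 and above strong) → strong

Equivalently, for simple linear regression R² = r², so |r| = √0.9600 ≈ 0.9798.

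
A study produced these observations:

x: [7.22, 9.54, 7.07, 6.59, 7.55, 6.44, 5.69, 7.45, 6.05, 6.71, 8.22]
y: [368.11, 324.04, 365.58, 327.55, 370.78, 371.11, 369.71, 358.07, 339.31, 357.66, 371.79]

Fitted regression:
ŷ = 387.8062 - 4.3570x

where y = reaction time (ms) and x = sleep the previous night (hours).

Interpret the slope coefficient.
For each additional hour of sleep, predicted reaction time decreases by approximately 4.3570 ms.

β₁ = -4.3570 is the change in predicted reaction time (ms) per additional hour of sleep.

Interpretation:
- Sleep up by 1 hour → predicted reaction time decreases by 4.3570 ms
- This is a linear approximation: the same per-unit change is assumed across the whole observed x range
- The slope describes association in these data, not necessarily a causal effect

(β₀ = 387.8062 is the fitted value at x = 0 and is not part of the slope interpretation.)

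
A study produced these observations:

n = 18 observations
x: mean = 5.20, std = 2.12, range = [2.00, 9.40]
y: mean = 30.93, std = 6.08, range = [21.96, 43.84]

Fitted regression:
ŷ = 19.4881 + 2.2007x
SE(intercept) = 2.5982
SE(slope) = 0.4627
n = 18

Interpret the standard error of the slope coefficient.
SE(β̂₁) = 0.4627 is the estimated standard deviation of the slope estimate across repeated samples; relative to β̂₁ = 2.2007 that is 21.0%, a moderately precise estimate.

SE(β̂₁) = 0.4627 says: if we drew many samples of n = 18 from the same population and refit each time, the fitted slopes would scatter with a standard deviation of roughly 0.4627 around the true β₁.

Relative precision:
- SE / |β̂₁| = 0.4627 / 2.2007 = 21.0%
- Rule of thumb (under 20%: precise; 20% to under 50%: moderately precise; 50% or more: imprecise) → moderately precise

Rough 95% range (±2 SE): 2.2007 ± 0.9254 → (1.2753, 3.1261).

What drives SE(β̂₁): wider spread of x values → smaller SE; larger n (here n = 18) → smaller SE; more residual scatter → larger SE.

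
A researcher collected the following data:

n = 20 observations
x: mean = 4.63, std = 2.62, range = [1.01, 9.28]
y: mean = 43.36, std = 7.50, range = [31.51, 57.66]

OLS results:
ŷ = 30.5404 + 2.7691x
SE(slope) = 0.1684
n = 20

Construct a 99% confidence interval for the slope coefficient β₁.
The 99% CI for β₁ is (2.2844, 3.2538)

Confidence interval for the slope:

The 99% CI for β₁ is: β̂₁ ± t*(α/2, n-2) × SE(β̂₁)

Step 1: Find critical t-value
- Confidence level = 0.99
- Degrees of freedom = n - 2 = 20 - 2 = 18
- t*(α/2, 18) = 2.8784

Step 2: Calculate margin of error
Margin = 2.8784 × 0.1684 = 0.4847

Step 3: Construct interval
CI = 2.7691 ± 0.4847
CI = (2.2844, 3.2538)

Interpretation: We are 99% confident that the true slope β₁ lies between 2.2844 and 3.2538.
Both endpoints are positive, so the data support a genuinely positive slope at this confidence level.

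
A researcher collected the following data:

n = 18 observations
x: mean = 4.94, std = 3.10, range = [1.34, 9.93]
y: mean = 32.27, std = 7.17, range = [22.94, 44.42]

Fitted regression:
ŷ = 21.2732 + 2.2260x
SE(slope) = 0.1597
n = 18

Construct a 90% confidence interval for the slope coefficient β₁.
The 90% CI for β₁ is (1.9472, 2.5048)

Confidence interval for the slope:

The 90% CI for β₁ is: β̂₁ ± t*(α/2, n-2) × SE(β̂₁)

Step 1: Find critical t-value
- Confidence level = 0.9
- Degrees of freedom = n - 2 = 18 - 2 = 16
- t*(α/2, 16) = 1.7459

Step 2: Calculate margin of error
Margin = 1.7459 × 0.1597 = 0.2788

Step 3: Construct interval
CI = 2.2260 ± 0.2788
CI = (1.9472, 2.5048)

Interpretation: each one-unit increase in x is associated with a change in mean y of between 1.9472 and 2.5048, with 90% confidence.
The interval does not include 0, suggesting a significant linear relationship.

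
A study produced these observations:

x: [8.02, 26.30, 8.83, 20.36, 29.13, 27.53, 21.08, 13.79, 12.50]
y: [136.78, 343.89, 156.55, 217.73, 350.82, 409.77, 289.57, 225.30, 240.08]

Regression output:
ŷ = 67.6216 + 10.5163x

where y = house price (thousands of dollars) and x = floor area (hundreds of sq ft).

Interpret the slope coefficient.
For each additional hundred sq ft of floor area, predicted house price increases by approximately 10.5163 thousand dollars.

The slope β₁ = 10.5163 gives the rate at which the fitted house price changes with floor area.

Interpretation:
- Floor area up by 1 hundred sq ft → predicted house price increases by 10.5163 thousand dollars
- This is a linear approximation: the same per-unit change is assumed across the whole observed x range

The intercept β₀ = 67.6216 is the predicted house price when floor area = 0; since the smallest observed x is 8.02, this is an extrapolation and mainly anchors the line.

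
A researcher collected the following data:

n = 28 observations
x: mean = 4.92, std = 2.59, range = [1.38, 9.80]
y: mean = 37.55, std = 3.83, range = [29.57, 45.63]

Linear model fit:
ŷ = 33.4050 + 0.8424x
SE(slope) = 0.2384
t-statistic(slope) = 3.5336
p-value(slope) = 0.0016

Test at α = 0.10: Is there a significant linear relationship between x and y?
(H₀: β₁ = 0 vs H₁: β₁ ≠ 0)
Since p-value = 0.0016 < α = 0.10, reject H₀ — the slope is significantly different from 0.

Hypothesis test for the slope coefficient:

H₀: β₁ = 0 (no linear relationship)
H₁: β₁ ≠ 0 (linear relationship exists)

Test statistic: t = β̂₁ / SE(β̂₁) = 0.8424 / 0.2384 = 3.5336

The p-value (0.0016) is the probability, under H₀, of a t-statistic at least as extreme as |t| = 3.5336 (two-sided, df = n − 2 = 26).

Decision rule: reject H₀ if p-value < α.
p-value = 0.0016 < α = 0.10 → reject H₀.

At α = 0.10 the data do provide convincing evidence of a nonzero slope.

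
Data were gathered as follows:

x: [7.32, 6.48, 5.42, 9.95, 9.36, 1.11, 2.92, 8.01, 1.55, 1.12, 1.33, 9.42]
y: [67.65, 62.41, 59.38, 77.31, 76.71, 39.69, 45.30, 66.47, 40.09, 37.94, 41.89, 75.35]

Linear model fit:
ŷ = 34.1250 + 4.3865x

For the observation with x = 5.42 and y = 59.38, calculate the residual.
Residual = 1.4802

The residual is the difference between the actual value and the predicted value:

Residual = y - ŷ

Step 1: Calculate predicted value
ŷ = 34.1250 + 4.3865 × 5.42
ŷ = 57.8998

Step 2: Calculate residual
Residual = 59.38 - 57.8998
Residual = 1.4802

The residual is positive, so the observed y = 59.38 sits above the regression line (the line underestimates it by 1.4802).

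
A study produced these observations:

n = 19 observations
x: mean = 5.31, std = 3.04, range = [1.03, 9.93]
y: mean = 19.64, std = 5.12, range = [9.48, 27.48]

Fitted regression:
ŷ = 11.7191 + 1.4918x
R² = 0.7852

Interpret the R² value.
About 78.52% of the variability in y is accounted for by the regression on x (R² = 0.7852) — a strong linear fit.

R² = 1 − SS_res/SS_tot compares the residual scatter to the total scatter of y about its mean.

Here R² = 0.7852:
- Explained: 78.52% of the variation in y
- Unexplained (residual): 100% − 78.52% = 21.48%
- Rule of thumb (below 0.3 weak; 0.3 to below 0.7 moderate; 0.7 and above strong) → strong

Equivalently, for simple linear regression R² = r², so |r| = √0.7852 ≈ 0.8861.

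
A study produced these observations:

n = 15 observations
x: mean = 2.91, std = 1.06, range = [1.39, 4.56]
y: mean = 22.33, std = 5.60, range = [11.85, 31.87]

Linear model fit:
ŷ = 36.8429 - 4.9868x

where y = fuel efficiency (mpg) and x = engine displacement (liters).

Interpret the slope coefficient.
On average, fuel efficiency is about 4.9868 mpg lower for every extra liter of engine displacement.

The slope β₁ = -4.9868 gives the rate at which the fitted fuel efficiency changes with engine displacement.

Interpretation:
- Engine displacement up by 1 liter → predicted fuel efficiency decreases by 4.9868 mpg
- This is a linear approximation: the same per-unit change is assumed across the whole observed x range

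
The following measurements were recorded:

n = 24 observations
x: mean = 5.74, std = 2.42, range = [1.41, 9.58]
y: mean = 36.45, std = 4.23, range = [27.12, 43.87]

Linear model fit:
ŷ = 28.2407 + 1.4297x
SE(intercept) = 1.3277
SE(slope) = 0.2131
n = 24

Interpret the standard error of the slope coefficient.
SE(slope) = 0.2131 measures the uncertainty in the estimated slope. The coefficient is estimated precisely (SE/|β̂₁| = 14.9%).

SE(β̂₁) = s / √Sxx, where s is the residual standard deviation and Sxx = Σ(x − x̄)². It is the yardstick for how far β̂₁ = 1.4297 could plausibly be from the true slope.

Relative precision:
- SE / |β̂₁| = 0.2131 / 1.4297 = 14.9%
- Rule of thumb (under 20%: precise; 20% to under 50%: moderately precise; 50% or more: imprecise) → precise

Link to the t-test: t = β̂₁ / SE(β̂₁) = 1.4297 / 0.2131 = 6.7091, the statistic for H₀: β₁ = 0.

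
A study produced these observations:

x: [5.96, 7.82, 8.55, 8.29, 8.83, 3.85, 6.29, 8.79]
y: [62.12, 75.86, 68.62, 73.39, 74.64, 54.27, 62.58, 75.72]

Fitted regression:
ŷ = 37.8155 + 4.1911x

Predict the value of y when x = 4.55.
ŷ = 56.8850

To predict y for x = 4.55, substitute into the regression equation:

ŷ = 37.8155 + 4.1911 × 4.55
ŷ = 37.8155 + 19.0695
ŷ = 56.8850

This is a point prediction; actual observations scatter around it by roughly the residual standard deviation.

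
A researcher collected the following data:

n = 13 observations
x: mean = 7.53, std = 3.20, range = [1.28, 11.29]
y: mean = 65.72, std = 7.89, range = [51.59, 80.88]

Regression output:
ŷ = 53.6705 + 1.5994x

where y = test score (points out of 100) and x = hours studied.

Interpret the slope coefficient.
On average, test score is about 1.5994 points higher for every extra hour of study time.

The slope coefficient β₁ = 1.5994 represents the marginal effect of study time on test score.

Interpretation:
- Study time up by 1 hour → predicted test score increases by 1.5994 points
- The effect is assumed constant over the observed range of x (linearity)
- The slope describes association in these data, not necessarily a causal effect

(β₀ = 53.6705 is the fitted value at x = 0 and is not part of the slope interpretation.)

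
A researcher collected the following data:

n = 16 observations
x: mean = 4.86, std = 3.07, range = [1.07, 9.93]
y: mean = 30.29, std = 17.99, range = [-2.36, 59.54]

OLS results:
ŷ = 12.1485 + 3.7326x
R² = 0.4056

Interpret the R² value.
R² = 0.4056 means 40.56% of the variation in y is explained by the linear relationship with x. This indicates a moderate fit.

R² = 1 − SS_res/SS_tot compares the residual scatter to the total scatter of y about its mean.

Here R² = 0.4056:
- Explained: 40.56% of the variation in y
- Unexplained (residual): 100% − 40.56% = 59.44%
- Rule of thumb (below 0.3 weak; 0.3 to below 0.7 moderate; 0.7 and above strong) → moderate

Note: R² never decreases when predictors are added, so it should not be used alone to compare models of different size.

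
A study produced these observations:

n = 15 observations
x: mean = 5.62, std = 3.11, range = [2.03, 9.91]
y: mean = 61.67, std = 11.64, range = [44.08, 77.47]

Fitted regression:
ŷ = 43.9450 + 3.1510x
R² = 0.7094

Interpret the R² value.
About 70.94% of the variability in y is accounted for by the regression on x (R² = 0.7094) — a strong linear fit.

R² (coefficient of determination) measures the proportion of variance in y explained by the regression model.

Here R² = 0.7094:
- Explained: 70.94% of the variation in y
- Unexplained (residual): 100% − 70.94% = 29.06%
- Rule of thumb (below 0.3 weak; 0.3 to below 0.7 moderate; 0.7 and above strong) → strong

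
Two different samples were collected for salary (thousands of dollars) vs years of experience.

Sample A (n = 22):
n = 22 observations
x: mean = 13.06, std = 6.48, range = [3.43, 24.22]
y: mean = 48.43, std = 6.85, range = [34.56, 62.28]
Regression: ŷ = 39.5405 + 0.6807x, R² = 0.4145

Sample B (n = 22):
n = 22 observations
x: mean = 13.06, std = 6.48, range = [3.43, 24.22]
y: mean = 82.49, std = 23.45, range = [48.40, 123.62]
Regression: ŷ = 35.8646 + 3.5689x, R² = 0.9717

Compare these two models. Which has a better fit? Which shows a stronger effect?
Model B has the better fit (R² = 0.9717 vs 0.4145). Model B shows the stronger effect (|β₁| = 3.5689 vs 0.6807).

Model Comparison:

Which explains more variance? (R²)
- Model A: R² = 0.4145 → 41.45% of variance in salary explained
- Model B: R² = 0.9717 → 97.17% of variance in salary explained
- 0.9717 > 0.4145 → Model B has the better fit

Effect size (slope magnitude):
- Model A: β₁ = 0.6807 → predicted salary rises 0.6807 thousand dollars per additional year of experience
- Model B: β₁ = 3.5689 → predicted salary rises 3.5689 thousand dollars per additional year of experience
- |0.6807| < |3.5689| → Model B shows the stronger marginal effect

Notes:
- A better fit (higher R²) doesn't necessarily mean a more important relationship.
- R² measures how tightly points cluster around the line; β₁ measures how steep the line is — they answer different questions.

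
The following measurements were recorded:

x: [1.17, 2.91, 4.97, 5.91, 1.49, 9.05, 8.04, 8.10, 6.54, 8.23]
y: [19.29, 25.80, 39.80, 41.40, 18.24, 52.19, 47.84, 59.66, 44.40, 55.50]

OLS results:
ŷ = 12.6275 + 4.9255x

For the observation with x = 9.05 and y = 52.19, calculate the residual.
Residual = -5.0133

The residual is the difference between the actual value and the predicted value:

Residual = y - ŷ

Step 1: Calculate predicted value
ŷ = 12.6275 + 4.9255 × 9.05
ŷ = 57.2033

Step 2: Calculate residual
Residual = 52.19 - 57.2033
Residual = -5.0133

Sign check: y < ŷ, so the point is below the line and the fit overestimates here.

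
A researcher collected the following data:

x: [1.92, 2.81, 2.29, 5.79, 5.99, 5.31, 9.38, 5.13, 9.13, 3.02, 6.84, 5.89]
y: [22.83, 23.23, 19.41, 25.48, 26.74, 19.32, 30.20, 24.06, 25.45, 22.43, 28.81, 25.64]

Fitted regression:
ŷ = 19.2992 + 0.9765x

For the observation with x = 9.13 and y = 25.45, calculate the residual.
Residual = -2.7646

The residual is the difference between the actual value and the predicted value:

Residual = y - ŷ

Step 1: Calculate predicted value
ŷ = 19.2992 + 0.9765 × 9.13
ŷ = 28.2146

Step 2: Calculate residual
Residual = 25.45 - 28.2146
Residual = -2.7646

Sign check: y < ŷ, so the point is below the line and the fit overestimates here.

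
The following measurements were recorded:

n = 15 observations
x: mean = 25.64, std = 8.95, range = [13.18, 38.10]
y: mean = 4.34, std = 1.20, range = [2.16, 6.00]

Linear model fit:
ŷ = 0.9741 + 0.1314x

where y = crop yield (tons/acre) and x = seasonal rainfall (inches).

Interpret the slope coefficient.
For each additional inch of rainfall, predicted crop yield increases by approximately 0.1314 tons/acre.

β₁ = 0.1314 is the change in predicted crop yield (tons/acre) per additional inch of rainfall.

Interpretation:
- Rainfall up by 1 inch → predicted crop yield increases by 0.1314 tons/acre
- This is a linear approximation: the same per-unit change is assumed across the whole observed x range
- The sign (+) gives the direction; the magnitude 0.1314 gives the size of the effect per inch

(β₀ = 0.9741 is the fitted value at x = 0 and is not part of the slope interpretation.)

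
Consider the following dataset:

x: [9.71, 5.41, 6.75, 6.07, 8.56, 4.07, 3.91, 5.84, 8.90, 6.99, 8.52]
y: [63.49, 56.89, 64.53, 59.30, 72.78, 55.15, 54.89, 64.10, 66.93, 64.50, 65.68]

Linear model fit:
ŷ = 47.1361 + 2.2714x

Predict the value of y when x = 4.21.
ŷ = 56.6987

Plug x = 4.21 into the fitted line:

ŷ = 47.1361 + 2.2714 × 4.21
ŷ = 47.1361 + 9.5626
ŷ = 56.6987

This is a point prediction; actual observations scatter around it by roughly the residual standard deviation.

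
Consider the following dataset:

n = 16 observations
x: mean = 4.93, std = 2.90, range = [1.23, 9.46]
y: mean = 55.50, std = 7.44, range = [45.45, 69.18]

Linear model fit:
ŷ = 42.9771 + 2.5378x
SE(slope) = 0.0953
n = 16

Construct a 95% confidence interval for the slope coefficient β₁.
The 95% CI for β₁ is (2.3334, 2.7422)

Confidence interval for the slope:

The 95% CI for β₁ is: β̂₁ ± t*(α/2, n-2) × SE(β̂₁)

Step 1: Find critical t-value
- Confidence level = 0.95
- Degrees of freedom = n - 2 = 16 - 2 = 14
- t*(α/2, 14) = 2.1448

Step 2: Calculate margin of error
Margin = 2.1448 × 0.0953 = 0.2044

Step 3: Construct interval
CI = 2.5378 ± 0.2044
CI = (2.3334, 2.7422)

Interpretation: We are 95% confident that the true slope β₁ lies between 2.3334 and 2.7422.
The interval does not include 0, suggesting a significant linear relationship.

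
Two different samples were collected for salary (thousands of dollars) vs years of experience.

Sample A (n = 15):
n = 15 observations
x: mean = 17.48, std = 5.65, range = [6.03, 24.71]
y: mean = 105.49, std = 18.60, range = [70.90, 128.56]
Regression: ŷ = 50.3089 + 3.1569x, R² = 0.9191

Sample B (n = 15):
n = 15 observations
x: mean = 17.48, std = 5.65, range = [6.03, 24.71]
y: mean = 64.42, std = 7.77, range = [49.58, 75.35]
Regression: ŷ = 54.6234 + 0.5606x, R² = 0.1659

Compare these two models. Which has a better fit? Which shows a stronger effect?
Model A has the better fit (R² = 0.9191 vs 0.1659). Model A shows the stronger effect (|β₁| = 3.1569 vs 0.5606).

Model Comparison:

Goodness of fit (R²):
- Model A: R² = 0.9191 → 91.91% of variance in salary explained
- Model B: R² = 0.1659 → 16.59% of variance in salary explained
- 0.9191 > 0.1659 → Model A has the better fit

Effect size (slope magnitude):
- Model A: β₁ = 3.1569 → predicted salary rises 3.1569 thousand dollars per additional year of experience
- Model B: β₁ = 0.5606 → predicted salary rises 0.5606 thousand dollars per additional year of experience
- |3.1569| > |0.5606| → Model A shows the stronger marginal effect

Note: A steeper slope doesn't make a better model if the scatter around the line is large.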